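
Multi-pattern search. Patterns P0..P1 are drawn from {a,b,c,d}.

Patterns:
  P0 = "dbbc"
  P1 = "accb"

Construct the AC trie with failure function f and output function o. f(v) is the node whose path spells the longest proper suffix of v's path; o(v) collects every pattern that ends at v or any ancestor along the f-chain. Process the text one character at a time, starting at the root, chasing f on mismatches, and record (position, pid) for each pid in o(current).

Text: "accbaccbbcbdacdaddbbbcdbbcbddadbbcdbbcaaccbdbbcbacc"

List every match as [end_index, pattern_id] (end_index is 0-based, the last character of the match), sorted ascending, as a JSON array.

Construct AC machine:
Trie nodes:
  n0 'ε': a→5 d→1
  n1 'd': b→2
  n2 'db': b→3
  n3 'dbb': c→4
  n4 'dbbc': ·  [P0 ends]
  n5 'a': c→6
  n6 'ac': c→7
  n7 'acc': b→8
  n8 'accb': ·  [P1 ends]

Failure links (BFS by depth):
  n1('d'): parent n0 fail=0; on 'd' 0 → fail=0;  out ∅∪∅=∅
  n5('a'): parent n0 fail=0; on 'a' 0 → fail=0;  out ∅∪∅=∅
  n2('db'): parent n1 fail=0; on 'b' 0 → fail=0;  out ∅∪∅=∅
  n6('ac'): parent n5 fail=0; on 'c' 0 → fail=0;  out ∅∪∅=∅
  n3('dbb'): parent n2 fail=0; on 'b' 0 → fail=0;  out ∅∪∅=∅
  n7('acc'): parent n6 fail=0; on 'c' 0 → fail=0;  out ∅∪∅=∅
  n4('dbbc'): parent n3 fail=0; on 'c' 0 → fail=0;  out {0}∪∅={0}
  n8('accb'): parent n7 fail=0; on 'b' 0 → fail=0;  out {1}∪∅={1}

Text stream:
[0] read 'a'  n0⇒n5
[1] read 'c'  n5⇒n6
[2] read 'c'  n6⇒n7
[3] read 'b'  n7⇒n8  → match P1@[0:3]
[4] read 'a'  n8⇒n5 (fail-walked)
[5] read 'c'  n5⇒n6
[6] read 'c'  n6⇒n7
[7] read 'b'  n7⇒n8  → match P1@[4:7]
[8] read 'b'  n8⇒n0 (fail-walked)
[9] read 'c'  n0⇒n0
[10] read 'b'  n0⇒n0
[11] read 'd'  n0⇒n1
[12] read 'a'  n1⇒n5 (fail-walked)
[13] read 'c'  n5⇒n6
[14] read 'd'  n6⇒n1 (fail-walked)
[15] read 'a'  n1⇒n5 (fail-walked)
[16] read 'd'  n5⇒n1 (fail-walked)
[17] read 'd'  n1⇒n1 (fail-walked)
[18] read 'b'  n1⇒n2
[19] read 'b'  n2⇒n3
[20] read 'b'  n3⇒n0 (fail-walked)
[21] read 'c'  n0⇒n0
[22] read 'd'  n0⇒n1
[23] read 'b'  n1⇒n2
[24] read 'b'  n2⇒n3
[25] read 'c'  n3⇒n4  → match P0@[22:25]
[26] read 'b'  n4⇒n0 (fail-walked)
[27] read 'd'  n0⇒n1
[28] read 'd'  n1⇒n1 (fail-walked)
[29] read 'a'  n1⇒n5 (fail-walked)
[30] read 'd'  n5⇒n1 (fail-walked)
[31] read 'b'  n1⇒n2
[32] read 'b'  n2⇒n3
[33] read 'c'  n3⇒n4  → match P0@[30:33]
[34] read 'd'  n4⇒n1 (fail-walked)
[35] read 'b'  n1⇒n2
[36] read 'b'  n2⇒n3
[37] read 'c'  n3⇒n4  → match P0@[34:37]
[38] read 'a'  n4⇒n5 (fail-walked)
[39] read 'a'  n5⇒n5 (fail-walked)
[40] read 'c'  n5⇒n6
[41] read 'c'  n6⇒n7
[42] read 'b'  n7⇒n8  → match P1@[39:42]
[43] read 'd'  n8⇒n1 (fail-walked)
[44] read 'b'  n1⇒n2
[45] read 'b'  n2⇒n3
[46] read 'c'  n3⇒n4  → match P0@[43:46]
[47] read 'b'  n4⇒n0 (fail-walked)
[48] read 'a'  n0⇒n5
[49] read 'c'  n5⇒n6
[50] read 'c'  n6⇒n7

Matches: [[3,1],[7,1],[25,0],[33,0],[37,0],[42,1],[46,0]]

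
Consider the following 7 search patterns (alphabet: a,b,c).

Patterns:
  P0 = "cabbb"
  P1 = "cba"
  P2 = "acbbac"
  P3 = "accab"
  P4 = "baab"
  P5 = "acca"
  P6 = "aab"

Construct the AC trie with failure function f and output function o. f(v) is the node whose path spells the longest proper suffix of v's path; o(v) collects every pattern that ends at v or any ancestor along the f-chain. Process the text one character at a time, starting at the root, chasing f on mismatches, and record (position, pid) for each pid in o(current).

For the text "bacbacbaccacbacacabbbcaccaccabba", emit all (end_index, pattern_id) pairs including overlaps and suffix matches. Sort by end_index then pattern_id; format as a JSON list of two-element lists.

Construct AC machine:
Trie nodes:
  0='ε' goto a→8 b→17 c→1
  1='c' goto a→2 b→6
  2='ca' goto b→3
  3='cab' goto b→4
  4='cabb' goto b→5
  5='cabbb' goto ·  ←P0
  6='cb' goto a→7
  7='cba' goto ·  ←P1
  8='a' goto a→21 c→9
  9='ac' goto b→10 c→14
  10='acb' goto b→11
  11='acbb' goto a→12
  12='acbba' goto c→13
  13='acbbac' goto ·  ←P2
  14='acc' goto a→15
  15='acca' goto b→16  ←P5
  16='accab' goto ·  ←P3
  17='b' goto a→18
  18='ba' goto a→19
  19='baa' goto b→20
  20='baab' goto ·  ←P4
  21='aa' goto b→22
  22='aab' goto ·  ←P6

Failure links (BFS by depth):
  fail(1) 'c': from fail(0)=0 chase 'c': 0 ⇒ 0;  out=∅∪out(0)=∅
  fail(8) 'a': from fail(0)=0 chase 'a': 0 ⇒ 0;  out=∅∪out(0)=∅
  fail(17) 'b': from fail(0)=0 chase 'b': 0 ⇒ 0;  out=∅∪out(0)=∅
  fail(2) 'ca': from fail(1)=0 chase 'a': 0 ⇒ 8;  out=∅∪out(8)=∅
  fail(6) 'cb': from fail(1)=0 chase 'b': 0 ⇒ 17;  out=∅∪out(17)=∅
  fail(9) 'ac': from fail(8)=0 chase 'c': 0 ⇒ 1;  out=∅∪out(1)=∅
  fail(18) 'ba': from fail(17)=0 chase 'a': 0 ⇒ 8;  out=∅∪out(8)=∅
  fail(21) 'aa': from fail(8)=0 chase 'a': 0 ⇒ 8;  out=∅∪out(8)=∅
  fail(3) 'cab': from fail(2)=8 chase 'b': 8→0 ⇒ 17;  out=∅∪out(17)=∅
  fail(7) 'cba': from fail(6)=17 chase 'a': 17 ⇒ 18;  out={1}∪out(18)={1}
  fail(10) 'acb': from fail(9)=1 chase 'b': 1 ⇒ 6;  out=∅∪out(6)=∅
  fail(14) 'acc': from fail(9)=1 chase 'c': 1→0 ⇒ 1;  out=∅∪out(1)=∅
  fail(19) 'baa': from fail(18)=8 chase 'a': 8 ⇒ 21;  out=∅∪out(21)=∅
  fail(22) 'aab': from fail(21)=8 chase 'b': 8→0 ⇒ 17;  out={6}∪out(17)={6}
  fail(4) 'cabb': from fail(3)=17 chase 'b': 17→0 ⇒ 17;  out=∅∪out(17)=∅
  fail(11) 'acbb': from fail(10)=6 chase 'b': 6→17→0 ⇒ 17;  out=∅∪out(17)=∅
  fail(15) 'acca': from fail(14)=1 chase 'a': 1 ⇒ 2;  out={5}∪out(2)={5}
  fail(20) 'baab': from fail(19)=21 chase 'b': 21 ⇒ 22;  out={4}∪out(22)={4,6}
  fail(5) 'cabbb': from fail(4)=17 chase 'b': 17→0 ⇒ 17;  out={0}∪out(17)={0}
  fail(12) 'acbba': from fail(11)=17 chase 'a': 17 ⇒ 18;  out=∅∪out(18)=∅
  fail(16) 'accab': from fail(15)=2 chase 'b': 2 ⇒ 3;  out={3}∪out(3)={3}
  fail(13) 'acbbac': from fail(12)=18 chase 'c': 18→8 ⇒ 9;  out={2}∪out(9)={2}

Scan:
i=0 'b': node 0→17
i=1 'a': node 17→18
i=2 'c': node 18→9 ·f
i=3 'b': node 9→10
i=4 'a': node 10→7 ·f  emit P1@[2:4]
i=5 'c': node 7→9 ·f
i=6 'b': node 9→10
i=7 'a': node 10→7 ·f  emit P1@[5:7]
i=8 'c': node 7→9 ·f
i=9 'c': node 9→14
i=10 'a': node 14→15  emit P5@[7:10]
i=11 'c': node 15→9 ·f
i=12 'b': node 9→10
i=13 'a': node 10→7 ·f  emit P1@[11:13]
i=14 'c': node 7→9 ·f
i=15 'a': node 9→2 ·f
i=16 'c': node 2→9 ·f
i=17 'a': node 9→2 ·f
i=18 'b': node 2→3
i=19 'b': node 3→4
i=20 'b': node 4→5  emit P0@[16:20]
i=21 'c': node 5→1 ·f
i=22 'a': node 1→2
i=23 'c': node 2→9 ·f
i=24 'c': node 9→14
i=25 'a': node 14→15  emit P5@[22:25]
i=26 'c': node 15→9 ·f
i=27 'c': node 9→14
i=28 'a': node 14→15  emit P5@[25:28]
i=29 'b': node 15→16  emit P3@[25:29]
i=30 'b': node 16→4 ·f
i=31 'a': node 4→18 ·f

Matches: [[4,1],[7,1],[10,5],[13,1],[20,0],[25,5],[28,5],[29,3]]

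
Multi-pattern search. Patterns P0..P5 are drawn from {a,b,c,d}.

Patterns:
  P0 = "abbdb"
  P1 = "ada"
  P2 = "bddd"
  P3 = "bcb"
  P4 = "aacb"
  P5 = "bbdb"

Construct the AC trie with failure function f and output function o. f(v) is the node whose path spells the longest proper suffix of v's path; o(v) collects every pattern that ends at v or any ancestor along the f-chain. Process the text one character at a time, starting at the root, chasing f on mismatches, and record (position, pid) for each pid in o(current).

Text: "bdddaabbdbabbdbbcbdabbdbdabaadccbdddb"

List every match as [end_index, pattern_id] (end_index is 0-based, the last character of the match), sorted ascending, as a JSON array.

Build:
Trie (insert patterns):
  n0 'ε': a→1 b→8
  n1 'a': a→14 b→2 d→6
  n2 'ab': b→3
  n3 'abb': d→4
  n4 'abbd': b→5
  n5 'abbdb': ·  ←P0
  n6 'ad': a→7
  n7 'ada': ·  ←P1
  n8 'b': b→17 c→12 d→9
  n9 'bd': d→10
  n10 'bdd': d→11
  n11 'bddd': ·  ←P2
  n12 'bc': b→13
  n13 'bcb': ·  ←P3
  n14 'aa': c→15
  n15 'aac': b→16
  n16 'aacb': ·  ←P4
  n17 'bb': d→18
  n18 'bbd': b→19
  n19 'bbdb': ·  ←P5

Failure links (BFS by depth):
  n1('a'): parent n0 fail=0; on 'a' 0 → fail=0;  out ∅∪∅=∅
  n8('b'): parent n0 fail=0; on 'b' 0 → fail=0;  out ∅∪∅=∅
  n2('ab'): parent n1 fail=0; on 'b' 0 → fail=8;  out ∅∪∅=∅
  n6('ad'): parent n1 fail=0; on 'd' 0 → fail=0;  out ∅∪∅=∅
  n9('bd'): parent n8 fail=0; on 'd' 0 → fail=0;  out ∅∪∅=∅
  n12('bc'): parent n8 fail=0; on 'c' 0 → fail=0;  out ∅∪∅=∅
  n14('aa'): parent n1 fail=0; on 'a' 0 → fail=1;  out ∅∪∅=∅
  n17('bb'): parent n8 fail=0; on 'b' 0 → fail=8;  out ∅∪∅=∅
  n3('abb'): parent n2 fail=8; on 'b' 8 → fail=17;  out ∅∪∅=∅
  n7('ada'): parent n6 fail=0; on 'a' 0 → fail=1;  out {1}∪∅={1}
  n10('bdd'): parent n9 fail=0; on 'd' 0 → fail=0;  out ∅∪∅=∅
  n13('bcb'): parent n12 fail=0; on 'b' 0 → fail=8;  out {3}∪∅={3}
  n15('aac'): parent n14 fail=1; on 'c' 1→0 → fail=0;  out ∅∪∅=∅
  n18('bbd'): parent n17 fail=8; on 'd' 8 → fail=9;  out ∅∪∅=∅
  n4('abbd'): parent n3 fail=17; on 'd' 17 → fail=18;  out ∅∪∅=∅
  n11('bddd'): parent n10 fail=0; on 'd' 0 → fail=0;  out {2}∪∅={2}
  n16('aacb'): parent n15 fail=0; on 'b' 0 → fail=8;  out {4}∪∅={4}
  n19('bbdb'): parent n18 fail=9; on 'b' 9→0 → fail=8;  out {5}∪∅={5}
  n5('abbdb'): parent n4 fail=18; on 'b' 18 → fail=19;  out {0}∪{5}={0,5}

Text stream:
[0] read 'b'  n0⇒n8
[1] read 'd'  n8⇒n9
[2] read 'd'  n9⇒n10
[3] read 'd'  n10⇒n11  → match P2@[0:3]
[4] read 'a'  n11⇒n1 (fail-walked)
[5] read 'a'  n1⇒n14
[6] read 'b'  n14⇒n2 (fail-walked)
[7] read 'b'  n2⇒n3
[8] read 'd'  n3⇒n4
[9] read 'b'  n4⇒n5  → match P0@[5:9],P5@[6:9]
[10] read 'a'  n5⇒n1 (fail-walked)
[11] read 'b'  n1⇒n2
[12] read 'b'  n2⇒n3
[13] read 'd'  n3⇒n4
[14] read 'b'  n4⇒n5  → match P0@[10:14],P5@[11:14]
[15] read 'b'  n5⇒n17 (fail-walked)
[16] read 'c'  n17⇒n12 (fail-walked)
[17] read 'b'  n12⇒n13  → match P3@[15:17]
[18] read 'd'  n13⇒n9 (fail-walked)
[19] read 'a'  n9⇒n1 (fail-walked)
[20] read 'b'  n1⇒n2
[21] read 'b'  n2⇒n3
[22] read 'd'  n3⇒n4
[23] read 'b'  n4⇒n5  → match P0@[19:23],P5@[20:23]
[24] read 'd'  n5⇒n9 (fail-walked)
[25] read 'a'  n9⇒n1 (fail-walked)
[26] read 'b'  n1⇒n2
[27] read 'a'  n2⇒n1 (fail-walked)
[28] read 'a'  n1⇒n14
[29] read 'd'  n14⇒n6 (fail-walked)
[30] read 'c'  n6⇒n0 (fail-walked)
[31] read 'c'  n0⇒n0
[32] read 'b'  n0⇒n8
[33] read 'd'  n8⇒n9
[34] read 'd'  n9⇒n10
[35] read 'd'  n10⇒n11  → match P2@[32:35]
[36] read 'b'  n11⇒n8 (fail-walked)

Matches: [[3,2],[9,0],[9,5],[14,0],[14,5],[17,3],[23,0],[23,5],[35,2]]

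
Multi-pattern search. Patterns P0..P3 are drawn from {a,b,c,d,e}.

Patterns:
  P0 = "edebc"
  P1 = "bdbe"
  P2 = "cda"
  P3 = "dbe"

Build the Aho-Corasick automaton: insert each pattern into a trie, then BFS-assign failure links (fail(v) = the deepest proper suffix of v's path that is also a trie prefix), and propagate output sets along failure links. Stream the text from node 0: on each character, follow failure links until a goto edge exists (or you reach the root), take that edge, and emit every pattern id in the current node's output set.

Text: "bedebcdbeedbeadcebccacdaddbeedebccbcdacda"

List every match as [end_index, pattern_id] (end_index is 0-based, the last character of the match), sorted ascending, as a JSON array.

Build automaton:
Trie nodes:
  0='ε' goto b→6 c→10 d→13 e→1
  1='e' goto d→2
  2='ed' goto e→3
  3='ede' goto b→4
  4='edeb' goto c→5
  5='edebc' goto ·  [P0 ends]
  6='b' goto d→7
  7='bd' goto b→8
  8='bdb' goto e→9
  9='bdbe' goto ·  [P1 ends]
  10='c' goto d→11
  11='cd' goto a→12
  12='cda' goto ·  [P2 ends]
  13='d' goto b→14
  14='db' goto e→15
  15='dbe' goto ·  [P3 ends]

Failure links (BFS by depth):
  n1('e'): parent n0 fail=0; on 'e' 0 → fail=0;  out ∅∪∅=∅
  n6('b'): parent n0 fail=0; on 'b' 0 → fail=0;  out ∅∪∅=∅
  n10('c'): parent n0 fail=0; on 'c' 0 → fail=0;  out ∅∪∅=∅
  n13('d'): parent n0 fail=0; on 'd' 0 → fail=0;  out ∅∪∅=∅
  n2('ed'): parent n1 fail=0; on 'd' 0 → fail=13;  out ∅∪∅=∅
  n7('bd'): parent n6 fail=0; on 'd' 0 → fail=13;  out ∅∪∅=∅
  n11('cd'): parent n10 fail=0; on 'd' 0 → fail=13;  out ∅∪∅=∅
  n14('db'): parent n13 fail=0; on 'b' 0 → fail=6;  out ∅∪∅=∅
  n3('ede'): parent n2 fail=13; on 'e' 13→0 → fail=1;  out ∅∪∅=∅
  n8('bdb'): parent n7 fail=13; on 'b' 13 → fail=14;  out ∅∪∅=∅
  n12('cda'): parent n11 fail=13; on 'a' 13→0 → fail=0;  out {2}∪∅={2}
  n15('dbe'): parent n14 fail=6; on 'e' 6→0 → fail=1;  out {3}∪∅={3}
  n4('edeb'): parent n3 fail=1; on 'b' 1→0 → fail=6;  out ∅∪∅=∅
  n9('bdbe'): parent n8 fail=14; on 'e' 14 → fail=15;  out {1}∪{3}={1,3}
  n5('edebc'): parent n4 fail=6; on 'c' 6→0 → fail=10;  out {0}∪∅={0}

Run:
pos 0 'b': at 6
pos 1 'e': at 1 (via fail)
pos 2 'd': at 2
pos 3 'e': at 3
pos 4 'b': at 4
pos 5 'c': at 5  ** P0@[1:5]
pos 6 'd': at 11 (via fail)
pos 7 'b': at 14 (via fail)
pos 8 'e': at 15  ** P3@[6:8]
pos 9 'e': at 1 (via fail)
pos 10 'd': at 2
pos 11 'b': at 14 (via fail)
pos 12 'e': at 15  ** P3@[10:12]
pos 13 'a': at 0 (via fail)
pos 14 'd': at 13
pos 15 'c': at 10 (via fail)
pos 16 'e': at 1 (via fail)
pos 17 'b': at 6 (via fail)
pos 18 'c': at 10 (via fail)
pos 19 'c': at 10 (via fail)
pos 20 'a': at 0 (via fail)
pos 21 'c': at 10
pos 22 'd': at 11
pos 23 'a': at 12  ** P2@[21:23]
pos 24 'd': at 13 (via fail)
pos 25 'd': at 13 (via fail)
pos 26 'b': at 14
pos 27 'e': at 15  ** P3@[25:27]
pos 28 'e': at 1 (via fail)
pos 29 'd': at 2
pos 30 'e': at 3
pos 31 'b': at 4
pos 32 'c': at 5  ** P0@[28:32]
pos 33 'c': at 10 (via fail)
pos 34 'b': at 6 (via fail)
pos 35 'c': at 10 (via fail)
pos 36 'd': at 11
pos 37 'a': at 12  ** P2@[35:37]
pos 38 'c': at 10 (via fail)
pos 39 'd': at 11
pos 40 'a': at 12  ** P2@[38:40]

All matches (sorted): [[5,0],[8,3],[12,3],[23,2],[27,3],[32,0],[37,2],[40,2]]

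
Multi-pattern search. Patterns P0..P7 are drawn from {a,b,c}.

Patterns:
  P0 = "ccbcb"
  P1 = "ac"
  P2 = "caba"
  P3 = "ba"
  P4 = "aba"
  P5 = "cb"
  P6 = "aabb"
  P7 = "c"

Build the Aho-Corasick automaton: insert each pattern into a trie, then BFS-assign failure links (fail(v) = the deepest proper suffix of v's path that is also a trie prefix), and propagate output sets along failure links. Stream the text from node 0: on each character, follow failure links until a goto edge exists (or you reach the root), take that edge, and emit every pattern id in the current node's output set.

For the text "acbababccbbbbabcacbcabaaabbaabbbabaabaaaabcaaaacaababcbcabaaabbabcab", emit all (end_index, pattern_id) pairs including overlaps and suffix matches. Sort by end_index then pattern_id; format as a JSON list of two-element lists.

Build automaton:
Trie (insert patterns):
  0='ε' goto a→6 b→11 c→1
  1='c' goto a→8 b→15 c→2  ←P7
  2='cc' goto b→3
  3='ccb' goto c→4
  4='ccbc' goto b→5
  5='ccbcb' goto ·  ←P0
  6='a' goto a→16 b→13 c→7
  7='ac' goto ·  ←P1
  8='ca' goto b→9
  9='cab' goto a→10
  10='caba' goto ·  ←P2
  11='b' goto a→12
  12='ba' goto ·  ←P3
  13='ab' goto a→14
  14='aba' goto ·  ←P4
  15='cb' goto ·  ←P5
  16='aa' goto b→17
  17='aab' goto b→18
  18='aabb' goto ·  ←P6

Failure links (BFS by depth):
  fail(1) 'c': from fail(0)=0 chase 'c': 0 ⇒ 0;  out={7}∪out(0)={7}
  fail(6) 'a': from fail(0)=0 chase 'a': 0 ⇒ 0;  out=∅∪out(0)=∅
  fail(11) 'b': from fail(0)=0 chase 'b': 0 ⇒ 0;  out=∅∪out(0)=∅
  fail(2) 'cc': from fail(1)=0 chase 'c': 0 ⇒ 1;  out=∅∪out(1)={7}
  fail(7) 'ac': from fail(6)=0 chase 'c': 0 ⇒ 1;  out={1}∪out(1)={1,7}
  fail(8) 'ca': from fail(1)=0 chase 'a': 0 ⇒ 6;  out=∅∪out(6)=∅
  fail(12) 'ba': from fail(11)=0 chase 'a': 0 ⇒ 6;  out={3}∪out(6)={3}
  fail(13) 'ab': from fail(6)=0 chase 'b': 0 ⇒ 11;  out=∅∪out(11)=∅
  fail(15) 'cb': from fail(1)=0 chase 'b': 0 ⇒ 11;  out={5}∪out(11)={5}
  fail(16) 'aa': from fail(6)=0 chase 'a': 0 ⇒ 6;  out=∅∪out(6)=∅
  fail(3) 'ccb': from fail(2)=1 chase 'b': 1 ⇒ 15;  out=∅∪out(15)={5}
  fail(9) 'cab': from fail(8)=6 chase 'b': 6 ⇒ 13;  out=∅∪out(13)=∅
  fail(14) 'aba': from fail(13)=11 chase 'a': 11 ⇒ 12;  out={4}∪out(12)={3,4}
  fail(17) 'aab': from fail(16)=6 chase 'b': 6 ⇒ 13;  out=∅∪out(13)=∅
  fail(4) 'ccbc': from fail(3)=15 chase 'c': 15→11→0 ⇒ 1;  out=∅∪out(1)={7}
  fail(10) 'caba': from fail(9)=13 chase 'a': 13 ⇒ 14;  out={2}∪out(14)={2,3,4}
  fail(18) 'aabb': from fail(17)=13 chase 'b': 13→11→0 ⇒ 11;  out={6}∪out(11)={6}
  fail(5) 'ccbcb': from fail(4)=1 chase 'b': 1 ⇒ 15;  out={0}∪out(15)={0,5}

Text stream:
[0] read 'a'  n0⇒n6
[1] read 'c'  n6⇒n7  → match P1@[0:1],P7@[1:1]
[2] read 'b'  n7⇒n15 ·f  → match P5@[1:2]
[3] read 'a'  n15⇒n12 ·f  → match P3@[2:3]
[4] read 'b'  n12⇒n13 ·f
[5] read 'a'  n13⇒n14  → match P3@[4:5],P4@[3:5]
[6] read 'b'  n14⇒n13 ·f
[7] read 'c'  n13⇒n1 ·f  → match P7@[7:7]
[8] read 'c'  n1⇒n2  → match P7@[8:8]
[9] read 'b'  n2⇒n3  → match P5@[8:9]
[10] read 'b'  n3⇒n11 ·f
[11] read 'b'  n11⇒n11 ·f
[12] read 'b'  n11⇒n11 ·f
[13] read 'a'  n11⇒n12  → match P3@[12:13]
[14] read 'b'  n12⇒n13 ·f
[15] read 'c'  n13⇒n1 ·f  → match P7@[15:15]
[16] read 'a'  n1⇒n8
[17] read 'c'  n8⇒n7 ·f  → match P1@[16:17],P7@[17:17]
[18] read 'b'  n7⇒n15 ·f  → match P5@[17:18]
[19] read 'c'  n15⇒n1 ·f  → match P7@[19:19]
[20] read 'a'  n1⇒n8
[21] read 'b'  n8⇒n9
[22] read 'a'  n9⇒n10  → match P2@[19:22],P3@[21:22],P4@[20:22]
[23] read 'a'  n10⇒n16 ·f
[24] read 'a'  n16⇒n16 ·f
[25] read 'b'  n16⇒n17
[26] read 'b'  n17⇒n18  → match P6@[23:26]
[27] read 'a'  n18⇒n12 ·f  → match P3@[26:27]
[28] read 'a'  n12⇒n16 ·f
[29] read 'b'  n16⇒n17
[30] read 'b'  n17⇒n18  → match P6@[27:30]
[31] read 'b'  n18⇒n11 ·f
[32] read 'a'  n11⇒n12  → match P3@[31:32]
[33] read 'b'  n12⇒n13 ·f
[34] read 'a'  n13⇒n14  → match P3@[33:34],P4@[32:34]
[35] read 'a'  n14⇒n16 ·f
[36] read 'b'  n16⇒n17
[37] read 'a'  n17⇒n14 ·f  → match P3@[36:37],P4@[35:37]
[38] read 'a'  n14⇒n16 ·f
[39] read 'a'  n16⇒n16 ·f
[40] read 'a'  n16⇒n16 ·f
[41] read 'b'  n16⇒n17
[42] read 'c'  n17⇒n1 ·f  → match P7@[42:42]
[43] read 'a'  n1⇒n8
[44] read 'a'  n8⇒n16 ·f
[45] read 'a'  n16⇒n16 ·f
[46] read 'a'  n16⇒n16 ·f
[47] read 'c'  n16⇒n7 ·f  → match P1@[46:47],P7@[47:47]
[48] read 'a'  n7⇒n8 ·f
[49] read 'a'  n8⇒n16 ·f
[50] read 'b'  n16⇒n17
[51] read 'a'  n17⇒n14 ·f  → match P3@[50:51],P4@[49:51]
[52] read 'b'  n14⇒n13 ·f
[53] read 'c'  n13⇒n1 ·f  → match P7@[53:53]
[54] read 'b'  n1⇒n15  → match P5@[53:54]
[55] read 'c'  n15⇒n1 ·f  → match P7@[55:55]
[56] read 'a'  n1⇒n8
[57] read 'b'  n8⇒n9
[58] read 'a'  n9⇒n10  → match P2@[55:58],P3@[57:58],P4@[56:58]
[59] read 'a'  n10⇒n16 ·f
[60] read 'a'  n16⇒n16 ·f
[61] read 'b'  n16⇒n17
[62] read 'b'  n17⇒n18  → match P6@[59:62]
[63] read 'a'  n18⇒n12 ·f  → match P3@[62:63]
[64] read 'b'  n12⇒n13 ·f
[65] read 'c'  n13⇒n1 ·f  → match P7@[65:65]
[66] read 'a'  n1⇒n8
[67] read 'b'  n8⇒n9

Matches: [[1,1],[1,7],[2,5],[3,3],[5,3],[5,4],[7,7],[8,7],[9,5],[13,3],[15,7],[17,1],[17,7],[18,5],[19,7],[22,2],[22,3],[22,4],[26,6],[27,3],[30,6],[32,3],[34,3],[34,4],[37,3],[37,4],[42,7],[47,1],[47,7],[51,3],[51,4],[53,7],[54,5],[55,7],[58,2],[58,3],[58,4],[62,6],[63,3],[65,7]]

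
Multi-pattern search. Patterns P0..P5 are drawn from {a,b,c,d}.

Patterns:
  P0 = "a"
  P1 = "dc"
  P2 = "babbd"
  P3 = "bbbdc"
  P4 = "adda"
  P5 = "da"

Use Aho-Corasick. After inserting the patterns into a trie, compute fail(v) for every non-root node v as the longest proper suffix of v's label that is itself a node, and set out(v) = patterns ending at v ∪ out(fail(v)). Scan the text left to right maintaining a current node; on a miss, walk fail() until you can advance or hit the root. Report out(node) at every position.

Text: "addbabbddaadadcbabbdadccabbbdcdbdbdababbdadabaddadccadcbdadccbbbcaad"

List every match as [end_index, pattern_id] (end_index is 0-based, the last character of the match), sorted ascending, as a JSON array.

Build:
Trie nodes:
  0='ε' goto a→1 b→4 d→2
  1='a' goto d→13  [P0 ends]
  2='d' goto a→16 c→3
  3='dc' goto ·  [P1 ends]
  4='b' goto a→5 b→9
  5='ba' goto b→6
  6='bab' goto b→7
  7='babb' goto d→8
  8='babbd' goto ·  [P2 ends]
  9='bb' goto b→10
  10='bbb' goto d→11
  11='bbbd' goto c→12
  12='bbbdc' goto ·  [P3 ends]
  13='ad' goto d→14
  14='add' goto a→15
  15='adda' goto ·  [P4 ends]
  16='da' goto ·  [P5 ends]

BFS fail/out derivation:
  n1('a'): parent n0 fail=0; on 'a' 0 → fail=0;  out {0}∪∅={0}
  n2('d'): parent n0 fail=0; on 'd' 0 → fail=0;  out ∅∪∅=∅
  n4('b'): parent n0 fail=0; on 'b' 0 → fail=0;  out ∅∪∅=∅
  n3('dc'): parent n2 fail=0; on 'c' 0 → fail=0;  out {1}∪∅={1}
  n5('ba'): parent n4 fail=0; on 'a' 0 → fail=1;  out ∅∪{0}={0}
  n9('bb'): parent n4 fail=0; on 'b' 0 → fail=4;  out ∅∪∅=∅
  n13('ad'): parent n1 fail=0; on 'd' 0 → fail=2;  out ∅∪∅=∅
  n16('da'): parent n2 fail=0; on 'a' 0 → fail=1;  out {5}∪{0}={0,5}
  n6('bab'): parent n5 fail=1; on 'b' 1→0 → fail=4;  out ∅∪∅=∅
  n10('bbb'): parent n9 fail=4; on 'b' 4 → fail=9;  out ∅∪∅=∅
  n14('add'): parent n13 fail=2; on 'd' 2→0 → fail=2;  out ∅∪∅=∅
  n7('babb'): parent n6 fail=4; on 'b' 4 → fail=9;  out ∅∪∅=∅
  n11('bbbd'): parent n10 fail=9; on 'd' 9→4→0 → fail=2;  out ∅∪∅=∅
  n15('adda'): parent n14 fail=2; on 'a' 2 → fail=16;  out {4}∪{0,5}={0,4,5}
  n8('babbd'): parent n7 fail=9; on 'd' 9→4→0 → fail=2;  out {2}∪∅={2}
  n12('bbbdc'): parent n11 fail=2; on 'c' 2 → fail=3;  out {3}∪{1}={1,3}

Run:
i=0 'a': node 0→1  emit P0@[0:0]
i=1 'd': node 1→13
i=2 'd': node 13→14
i=3 'b': node 14→4 ·f
i=4 'a': node 4→5  emit P0@[4:4]
i=5 'b': node 5→6
i=6 'b': node 6→7
i=7 'd': node 7→8  emit P2@[3:7]
i=8 'd': node 8→2 ·f
i=9 'a': node 2→16  emit P0@[9:9],P5@[8:9]
i=10 'a': node 16→1 ·f  emit P0@[10:10]
i=11 'd': node 1→13
i=12 'a': node 13→16 ·f  emit P0@[12:12],P5@[11:12]
i=13 'd': node 16→13 ·f
i=14 'c': node 13→3 ·f  emit P1@[13:14]
i=15 'b': node 3→4 ·f
i=16 'a': node 4→5  emit P0@[16:16]
i=17 'b': node 5→6
i=18 'b': node 6→7
i=19 'd': node 7→8  emit P2@[15:19]
i=20 'a': node 8→16 ·f  emit P0@[20:20],P5@[19:20]
i=21 'd': node 16→13 ·f
i=22 'c': node 13→3 ·f  emit P1@[21:22]
i=23 'c': node 3→0 ·f
i=24 'a': node 0→1  emit P0@[24:24]
i=25 'b': node 1→4 ·f
i=26 'b': node 4→9
i=27 'b': node 9→10
i=28 'd': node 10→11
i=29 'c': node 11→12  emit P1@[28:29],P3@[25:29]
i=30 'd': node 12→2 ·f
i=31 'b': node 2→4 ·f
i=32 'd': node 4→2 ·f
i=33 'b': node 2→4 ·f
i=34 'd': node 4→2 ·f
i=35 'a': node 2→16  emit P0@[35:35],P5@[34:35]
i=36 'b': node 16→4 ·f
i=37 'a': node 4→5  emit P0@[37:37]
i=38 'b': node 5→6
i=39 'b': node 6→7
i=40 'd': node 7→8  emit P2@[36:40]
i=41 'a': node 8→16 ·f  emit P0@[41:41],P5@[40:41]
i=42 'd': node 16→13 ·f
i=43 'a': node 13→16 ·f  emit P0@[43:43],P5@[42:43]
i=44 'b': node 16→4 ·f
i=45 'a': node 4→5  emit P0@[45:45]
i=46 'd': node 5→13 ·f
i=47 'd': node 13→14
i=48 'a': node 14→15  emit P0@[48:48],P4@[45:48],P5@[47:48]
i=49 'd': node 15→13 ·f
i=50 'c': node 13→3 ·f  emit P1@[49:50]
i=51 'c': node 3→0 ·f
i=52 'a': node 0→1  emit P0@[52:52]
i=53 'd': node 1→13
i=54 'c': node 13→3 ·f  emit P1@[53:54]
i=55 'b': node 3→4 ·f
i=56 'd': node 4→2 ·f
i=57 'a': node 2→16  emit P0@[57:57],P5@[56:57]
i=58 'd': node 16→13 ·f
i=59 'c': node 13→3 ·f  emit P1@[58:59]
i=60 'c': node 3→0 ·f
i=61 'b': node 0→4
i=62 'b': node 4→9
i=63 'b': node 9→10
i=64 'c': node 10→0 ·f
i=65 'a': node 0→1  emit P0@[65:65]
i=66 'a': node 1→1 ·f  emit P0@[66:66]
i=67 'd': node 1→13

Matches: [[0,0],[4,0],[7,2],[9,0],[9,5],[10,0],[12,0],[12,5],[14,1],[16,0],[19,2],[20,0],[20,5],[22,1],[24,0],[29,1],[29,3],[35,0],[35,5],[37,0],[40,2],[41,0],[41,5],[43,0],[43,5],[45,0],[48,0],[48,4],[48,5],[50,1],[52,0],[54,1],[57,0],[57,5],[59,1],[65,0],[66,0]]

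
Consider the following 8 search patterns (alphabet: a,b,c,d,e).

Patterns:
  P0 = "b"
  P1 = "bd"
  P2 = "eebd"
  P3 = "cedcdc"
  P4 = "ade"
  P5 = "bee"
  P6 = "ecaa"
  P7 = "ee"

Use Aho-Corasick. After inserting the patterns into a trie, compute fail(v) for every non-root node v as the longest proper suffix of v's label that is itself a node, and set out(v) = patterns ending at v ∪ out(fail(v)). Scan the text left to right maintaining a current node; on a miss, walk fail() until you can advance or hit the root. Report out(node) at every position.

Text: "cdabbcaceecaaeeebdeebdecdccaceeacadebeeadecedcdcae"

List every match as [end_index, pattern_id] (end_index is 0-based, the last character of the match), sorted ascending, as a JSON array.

Build automaton:
Trie (insert patterns):
  0='ε' goto a→13 b→1 c→7 e→3
  1='b' goto d→2 e→16  [P0 ends]
  2='bd' goto ·  [P1 ends]
  3='e' goto c→18 e→4
  4='ee' goto b→5  [P7 ends]
  5='eeb' goto d→6
  6='eebd' goto ·  [P2 ends]
  7='c' goto e→8
  8='ce' goto d→9
  9='ced' goto c→10
  10='cedc' goto d→11
  11='cedcd' goto c→12
  12='cedcdc' goto ·  [P3 ends]
  13='a' goto d→14
  14='ad' goto e→15
  15='ade' goto ·  [P4 ends]
  16='be' goto e→17
  17='bee' goto ·  [P5 ends]
  18='ec' goto a→19
  19='eca' goto a→20
  20='ecaa' goto ·  [P6 ends]

Failure links (BFS by depth):
  fail(1) 'b': from fail(0)=0 chase 'b': 0 ⇒ 0;  out={0}∪out(0)={0}
  fail(3) 'e': from fail(0)=0 chase 'e': 0 ⇒ 0;  out=∅∪out(0)=∅
  fail(7) 'c': from fail(0)=0 chase 'c': 0 ⇒ 0;  out=∅∪out(0)=∅
  fail(13) 'a': from fail(0)=0 chase 'a': 0 ⇒ 0;  out=∅∪out(0)=∅
  fail(2) 'bd': from fail(1)=0 chase 'd': 0 ⇒ 0;  out={1}∪out(0)={1}
  fail(4) 'ee': from fail(3)=0 chase 'e': 0 ⇒ 3;  out={7}∪out(3)={7}
  fail(8) 'ce': from fail(7)=0 chase 'e': 0 ⇒ 3;  out=∅∪out(3)=∅
  fail(14) 'ad': from fail(13)=0 chase 'd': 0 ⇒ 0;  out=∅∪out(0)=∅
  fail(16) 'be': from fail(1)=0 chase 'e': 0 ⇒ 3;  out=∅∪out(3)=∅
  fail(18) 'ec': from fail(3)=0 chase 'c': 0 ⇒ 7;  out=∅∪out(7)=∅
  fail(5) 'eeb': from fail(4)=3 chase 'b': 3→0 ⇒ 1;  out=∅∪out(1)={0}
  fail(9) 'ced': from fail(8)=3 chase 'd': 3→0 ⇒ 0;  out=∅∪out(0)=∅
  fail(15) 'ade': from fail(14)=0 chase 'e': 0 ⇒ 3;  out={4}∪out(3)={4}
  fail(17) 'bee': from fail(16)=3 chase 'e': 3 ⇒ 4;  out={5}∪out(4)={5,7}
  fail(19) 'eca': from fail(18)=7 chase 'a': 7→0 ⇒ 13;  out=∅∪out(13)=∅
  fail(6) 'eebd': from fail(5)=1 chase 'd': 1 ⇒ 2;  out={2}∪out(2)={1,2}
  fail(10) 'cedc': from fail(9)=0 chase 'c': 0 ⇒ 7;  out=∅∪out(7)=∅
  fail(20) 'ecaa': from fail(19)=13 chase 'a': 13→0 ⇒ 13;  out={6}∪out(13)={6}
  fail(11) 'cedcd': from fail(10)=7 chase 'd': 7→0 ⇒ 0;  out=∅∪out(0)=∅
  fail(12) 'cedcdc': from fail(11)=0 chase 'c': 0 ⇒ 7;  out={3}∪out(7)={3}

Text stream:
[0] read 'c'  n0⇒n7
[1] read 'd'  n7⇒n0 ·f
[2] read 'a'  n0⇒n13
[3] read 'b'  n13⇒n1 ·f  → match P0@[3:3]
[4] read 'b'  n1⇒n1 ·f  → match P0@[4:4]
[5] read 'c'  n1⇒n7 ·f
[6] read 'a'  n7⇒n13 ·f
[7] read 'c'  n13⇒n7 ·f
[8] read 'e'  n7⇒n8
[9] read 'e'  n8⇒n4 ·f  → match P7@[8:9]
[10] read 'c'  n4⇒n18 ·f
[11] read 'a'  n18⇒n19
[12] read 'a'  n19⇒n20  → match P6@[9:12]
[13] read 'e'  n20⇒n3 ·f
[14] read 'e'  n3⇒n4  → match P7@[13:14]
[15] read 'e'  n4⇒n4 ·f  → match P7@[14:15]
[16] read 'b'  n4⇒n5  → match P0@[16:16]
[17] read 'd'  n5⇒n6  → match P1@[16:17],P2@[14:17]
[18] read 'e'  n6⇒n3 ·f
[19] read 'e'  n3⇒n4  → match P7@[18:19]
[20] read 'b'  n4⇒n5  → match P0@[20:20]
[21] read 'd'  n5⇒n6  → match P1@[20:21],P2@[18:21]
[22] read 'e'  n6⇒n3 ·f
[23] read 'c'  n3⇒n18
[24] read 'd'  n18⇒n0 ·f
[25] read 'c'  n0⇒n7
[26] read 'c'  n7⇒n7 ·f
[27] read 'a'  n7⇒n13 ·f
[28] read 'c'  n13⇒n7 ·f
[29] read 'e'  n7⇒n8
[30] read 'e'  n8⇒n4 ·f  → match P7@[29:30]
[31] read 'a'  n4⇒n13 ·f
[32] read 'c'  n13⇒n7 ·f
[33] read 'a'  n7⇒n13 ·f
[34] read 'd'  n13⇒n14
[35] read 'e'  n14⇒n15  → match P4@[33:35]
[36] read 'b'  n15⇒n1 ·f  → match P0@[36:36]
[37] read 'e'  n1⇒n16
[38] read 'e'  n16⇒n17  → match P5@[36:38],P7@[37:38]
[39] read 'a'  n17⇒n13 ·f
[40] read 'd'  n13⇒n14
[41] read 'e'  n14⇒n15  → match P4@[39:41]
[42] read 'c'  n15⇒n18 ·f
[43] read 'e'  n18⇒n8 ·f
[44] read 'd'  n8⇒n9
[45] read 'c'  n9⇒n10
[46] read 'd'  n10⇒n11
[47] read 'c'  n11⇒n12  → match P3@[42:47]
[48] read 'a'  n12⇒n13 ·f
[49] read 'e'  n13⇒n3 ·f

Matches: [[3,0],[4,0],[9,7],[12,6],[14,7],[15,7],[16,0],[17,1],[17,2],[19,7],[20,0],[21,1],[21,2],[30,7],[35,4],[36,0],[38,5],[38,7],[41,4],[47,3]]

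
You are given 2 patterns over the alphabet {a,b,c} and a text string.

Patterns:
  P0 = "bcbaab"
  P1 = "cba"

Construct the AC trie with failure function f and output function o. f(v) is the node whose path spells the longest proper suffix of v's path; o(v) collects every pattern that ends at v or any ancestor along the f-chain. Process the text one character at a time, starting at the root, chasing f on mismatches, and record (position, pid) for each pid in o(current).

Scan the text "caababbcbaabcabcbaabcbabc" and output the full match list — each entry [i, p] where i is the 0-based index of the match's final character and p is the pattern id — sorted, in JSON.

Build:
Trie nodes:
  n0 'ε': b→1 c→7
  n1 'b': c→2
  n2 'bc': b→3
  n3 'bcb': a→4
  n4 'bcba': a→5
  n5 'bcbaa': b→6
  n6 'bcbaab': ·  ←P0
  n7 'c': b→8
  n8 'cb': a→9
  n9 'cba': ·  ←P1

Failure links (BFS by depth):
  n1('b'): parent n0 fail=0; on 'b' 0 → fail=0;  out ∅∪∅=∅
  n7('c'): parent n0 fail=0; on 'c' 0 → fail=0;  out ∅∪∅=∅
  n2('bc'): parent n1 fail=0; on 'c' 0 → fail=7;  out ∅∪∅=∅
  n8('cb'): parent n7 fail=0; on 'b' 0 → fail=1;  out ∅∪∅=∅
  n3('bcb'): parent n2 fail=7; on 'b' 7 → fail=8;  out ∅∪∅=∅
  n9('cba'): parent n8 fail=1; on 'a' 1→0 → fail=0;  out {1}∪∅={1}
  n4('bcba'): parent n3 fail=8; on 'a' 8 → fail=9;  out ∅∪{1}={1}
  n5('bcbaa'): parent n4 fail=9; on 'a' 9→0 → fail=0;  out ∅∪∅=∅
  n6('bcbaab'): parent n5 fail=0; on 'b' 0 → fail=1;  out {0}∪∅={0}

Run:
i=0 'c': node 0→7
i=1 'a': node 7→0 (fail-walked)
i=2 'a': node 0→0
i=3 'b': node 0→1
i=4 'a': node 1→0 (fail-walked)
i=5 'b': node 0→1
i=6 'b': node 1→1 (fail-walked)
i=7 'c': node 1→2
i=8 'b': node 2→3
i=9 'a': node 3→4  emit P1@[7:9]
i=10 'a': node 4→5
i=11 'b': node 5→6  emit P0@[6:11]
i=12 'c': node 6→2 (fail-walked)
i=13 'a': node 2→0 (fail-walked)
i=14 'b': node 0→1
i=15 'c': node 1→2
i=16 'b': node 2→3
i=17 'a': node 3→4  emit P1@[15:17]
i=18 'a': node 4→5
i=19 'b': node 5→6  emit P0@[14:19]
i=20 'c': node 6→2 (fail-walked)
i=21 'b': node 2→3
i=22 'a': node 3→4  emit P1@[20:22]
i=23 'b': node 4→1 (fail-walked)
i=24 'c': node 1→2

Result: [[9,1],[11,0],[17,1],[19,0],[22,1]]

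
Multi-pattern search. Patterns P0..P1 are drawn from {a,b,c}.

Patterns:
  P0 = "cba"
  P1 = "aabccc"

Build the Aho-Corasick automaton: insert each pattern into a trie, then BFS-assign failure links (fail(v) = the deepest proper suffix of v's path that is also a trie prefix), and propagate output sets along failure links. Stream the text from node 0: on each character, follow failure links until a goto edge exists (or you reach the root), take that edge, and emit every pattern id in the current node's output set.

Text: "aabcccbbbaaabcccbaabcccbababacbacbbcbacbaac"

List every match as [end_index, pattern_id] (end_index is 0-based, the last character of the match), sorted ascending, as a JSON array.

Construct AC machine:
Trie nodes:
  0='ε' goto a→4 c→1
  1='c' goto b→2
  2='cb' goto a→3
  3='cba' goto ·  ←P0
  4='a' goto a→5
  5='aa' goto b→6
  6='aab' goto c→7
  7='aabc' goto c→8
  8='aabcc' goto c→9
  9='aabccc' goto ·  ←P1

Failure links (BFS by depth):
  fail(1) 'c': from fail(0)=0 chase 'c': 0 ⇒ 0;  out=∅∪out(0)=∅
  fail(4) 'a': from fail(0)=0 chase 'a': 0 ⇒ 0;  out=∅∪out(0)=∅
  fail(2) 'cb': from fail(1)=0 chase 'b': 0 ⇒ 0;  out=∅∪out(0)=∅
  fail(5) 'aa': from fail(4)=0 chase 'a': 0 ⇒ 4;  out=∅∪out(4)=∅
  fail(3) 'cba': from fail(2)=0 chase 'a': 0 ⇒ 4;  out={0}∪out(4)={0}
  fail(6) 'aab': from fail(5)=4 chase 'b': 4→0 ⇒ 0;  out=∅∪out(0)=∅
  fail(7) 'aabc': from fail(6)=0 chase 'c': 0 ⇒ 1;  out=∅∪out(1)=∅
  fail(8) 'aabcc': from fail(7)=1 chase 'c': 1→0 ⇒ 1;  out=∅∪out(1)=∅
  fail(9) 'aabccc': from fail(8)=1 chase 'c': 1→0 ⇒ 1;  out={1}∪out(1)={1}

Text stream:
i=0 'a': node 0→4
i=1 'a': node 4→5
i=2 'b': node 5→6
i=3 'c': node 6→7
i=4 'c': node 7→8
i=5 'c': node 8→9  emit P1@[0:5]
i=6 'b': node 9→2 (fail-walked)
i=7 'b': node 2→0 (fail-walked)
i=8 'b': node 0→0
i=9 'a': node 0→4
i=10 'a': node 4→5
i=11 'a': node 5→5 (fail-walked)
i=12 'b': node 5→6
i=13 'c': node 6→7
i=14 'c': node 7→8
i=15 'c': node 8→9  emit P1@[10:15]
i=16 'b': node 9→2 (fail-walked)
i=17 'a': node 2→3  emit P0@[15:17]
i=18 'a': node 3→5 (fail-walked)
i=19 'b': node 5→6
i=20 'c': node 6→7
i=21 'c': node 7→8
i=22 'c': node 8→9  emit P1@[17:22]
i=23 'b': node 9→2 (fail-walked)
i=24 'a': node 2→3  emit P0@[22:24]
i=25 'b': node 3→0 (fail-walked)
i=26 'a': node 0→4
i=27 'b': node 4→0 (fail-walked)
i=28 'a': node 0→4
i=29 'c': node 4→1 (fail-walked)
i=30 'b': node 1→2
i=31 'a': node 2→3  emit P0@[29:31]
i=32 'c': node 3→1 (fail-walked)
i=33 'b': node 1→2
i=34 'b': node 2→0 (fail-walked)
i=35 'c': node 0→1
i=36 'b': node 1→2
i=37 'a': node 2→3  emit P0@[35:37]
i=38 'c': node 3→1 (fail-walked)
i=39 'b': node 1→2
i=40 'a': node 2→3  emit P0@[38:40]
i=41 'a': node 3→5 (fail-walked)
i=42 'c': node 5→1 (fail-walked)

All matches (sorted): [[5,1],[15,1],[17,0],[22,1],[24,0],[31,0],[37,0],[40,0]]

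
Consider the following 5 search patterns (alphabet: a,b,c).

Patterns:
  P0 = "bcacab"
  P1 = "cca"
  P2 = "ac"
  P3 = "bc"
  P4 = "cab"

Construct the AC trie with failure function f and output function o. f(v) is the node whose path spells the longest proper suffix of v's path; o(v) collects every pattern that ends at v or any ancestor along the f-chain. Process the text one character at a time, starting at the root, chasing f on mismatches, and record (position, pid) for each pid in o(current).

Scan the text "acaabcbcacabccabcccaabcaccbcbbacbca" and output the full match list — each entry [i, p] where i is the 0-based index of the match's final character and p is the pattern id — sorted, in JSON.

Construct AC machine:
Trie nodes:
  0='ε' goto a→10 b→1 c→7
  1='b' goto c→2
  2='bc' goto a→3  ←P3
  3='bca' goto c→4
  4='bcac' goto a→5
  5='bcaca' goto b→6
  6='bcacab' goto ·  ←P0
  7='c' goto a→12 c→8
  8='cc' goto a→9
  9='cca' goto ·  ←P1
  10='a' goto c→11
  11='ac' goto ·  ←P2
  12='ca' goto b→13
  13='cab' goto ·  ←P4

BFS fail/out derivation:
  n1('b'): parent n0 fail=0; on 'b' 0 → fail=0;  out ∅∪∅=∅
  n7('c'): parent n0 fail=0; on 'c' 0 → fail=0;  out ∅∪∅=∅
  n10('a'): parent n0 fail=0; on 'a' 0 → fail=0;  out ∅∪∅=∅
  n2('bc'): parent n1 fail=0; on 'c' 0 → fail=7;  out {3}∪∅={3}
  n8('cc'): parent n7 fail=0; on 'c' 0 → fail=7;  out ∅∪∅=∅
  n11('ac'): parent n10 fail=0; on 'c' 0 → fail=7;  out {2}∪∅={2}
  n12('ca'): parent n7 fail=0; on 'a' 0 → fail=10;  out ∅∪∅=∅
  n3('bca'): parent n2 fail=7; on 'a' 7 → fail=12;  out ∅∪∅=∅
  n9('cca'): parent n8 fail=7; on 'a' 7 → fail=12;  out {1}∪∅={1}
  n13('cab'): parent n12 fail=10; on 'b' 10→0 → fail=1;  out {4}∪∅={4}
  n4('bcac'): parent n3 fail=12; on 'c' 12→10 → fail=11;  out ∅∪{2}={2}
  n5('bcaca'): parent n4 fail=11; on 'a' 11→7 → fail=12;  out ∅∪∅=∅
  n6('bcacab'): parent n5 fail=12; on 'b' 12 → fail=13;  out {0}∪{4}={0,4}

Text stream:
[0] read 'a'  n0⇒n10
[1] read 'c'  n10⇒n11  → match P2@[0:1]
[2] read 'a'  n11⇒n12 (fail-walked)
[3] read 'a'  n12⇒n10 (fail-walked)
[4] read 'b'  n10⇒n1 (fail-walked)
[5] read 'c'  n1⇒n2  → match P3@[4:5]
[6] read 'b'  n2⇒n1 (fail-walked)
[7] read 'c'  n1⇒n2  → match P3@[6:7]
[8] read 'a'  n2⇒n3
[9] read 'c'  n3⇒n4  → match P2@[8:9]
[10] read 'a'  n4⇒n5
[11] read 'b'  n5⇒n6  → match P0@[6:11],P4@[9:11]
[12] read 'c'  n6⇒n2 (fail-walked)  → match P3@[11:12]
[13] read 'c'  n2⇒n8 (fail-walked)
[14] read 'a'  n8⇒n9  → match P1@[12:14]
[15] read 'b'  n9⇒n13 (fail-walked)  → match P4@[13:15]
[16] read 'c'  n13⇒n2 (fail-walked)  → match P3@[15:16]
[17] read 'c'  n2⇒n8 (fail-walked)
[18] read 'c'  n8⇒n8 (fail-walked)
[19] read 'a'  n8⇒n9  → match P1@[17:19]
[20] read 'a'  n9⇒n10 (fail-walked)
[21] read 'b'  n10⇒n1 (fail-walked)
[22] read 'c'  n1⇒n2  → match P3@[21:22]
[23] read 'a'  n2⇒n3
[24] read 'c'  n3⇒n4  → match P2@[23:24]
[25] read 'c'  n4⇒n8 (fail-walked)
[26] read 'b'  n8⇒n1 (fail-walked)
[27] read 'c'  n1⇒n2  → match P3@[26:27]
[28] read 'b'  n2⇒n1 (fail-walked)
[29] read 'b'  n1⇒n1 (fail-walked)
[30] read 'a'  n1⇒n10 (fail-walked)
[31] read 'c'  n10⇒n11  → match P2@[30:31]
[32] read 'b'  n11⇒n1 (fail-walked)
[33] read 'c'  n1⇒n2  → match P3@[32:33]
[34] read 'a'  n2⇒n3

All matches (sorted): [[1,2],[5,3],[7,3],[9,2],[11,0],[11,4],[12,3],[14,1],[15,4],[16,3],[19,1],[22,3],[24,2],[27,3],[31,2],[33,3]]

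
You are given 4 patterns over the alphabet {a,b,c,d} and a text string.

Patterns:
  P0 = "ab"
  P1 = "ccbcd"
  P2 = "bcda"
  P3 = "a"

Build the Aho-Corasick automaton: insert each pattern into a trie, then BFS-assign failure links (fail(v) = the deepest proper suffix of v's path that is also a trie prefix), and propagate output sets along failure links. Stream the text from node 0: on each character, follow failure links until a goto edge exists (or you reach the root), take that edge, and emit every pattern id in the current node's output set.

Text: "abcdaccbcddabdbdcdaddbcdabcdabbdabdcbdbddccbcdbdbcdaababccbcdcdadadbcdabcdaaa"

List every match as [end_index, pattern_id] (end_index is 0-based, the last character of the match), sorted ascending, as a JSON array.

Construct AC machine:
Trie nodes:
  n0 'ε': a→1 b→8 c→3
  n1 'a': b→2  [P3 ends]
  n2 'ab': ·  [P0 ends]
  n3 'c': c→4
  n4 'cc': b→5
  n5 'ccb': c→6
  n6 'ccbc': d→7
  n7 'ccbcd': ·  [P1 ends]
  n8 'b': c→9
  n9 'bc': d→10
  n10 'bcd': a→11
  n11 'bcda': ·  [P2 ends]

Failure links (BFS by depth):
  n1('a'): parent n0 fail=0; on 'a' 0 → fail=0;  out {3}∪∅={3}
  n3('c'): parent n0 fail=0; on 'c' 0 → fail=0;  out ∅∪∅=∅
  n8('b'): parent n0 fail=0; on 'b' 0 → fail=0;  out ∅∪∅=∅
  n2('ab'): parent n1 fail=0; on 'b' 0 → fail=8;  out {0}∪∅={0}
  n4('cc'): parent n3 fail=0; on 'c' 0 → fail=3;  out ∅∪∅=∅
  n9('bc'): parent n8 fail=0; on 'c' 0 → fail=3;  out ∅∪∅=∅
  n5('ccb'): parent n4 fail=3; on 'b' 3→0 → fail=8;  out ∅∪∅=∅
  n10('bcd'): parent n9 fail=3; on 'd' 3→0 → fail=0;  out ∅∪∅=∅
  n6('ccbc'): parent n5 fail=8; on 'c' 8 → fail=9;  out ∅∪∅=∅
  n11('bcda'): parent n10 fail=0; on 'a' 0 → fail=1;  out {2}∪{3}={2,3}
  n7('ccbcd'): parent n6 fail=9; on 'd' 9 → fail=10;  out {1}∪∅={1}

Text stream:
i=0 'a': node 0→1  → match P3@[0:0]
i=1 'b': node 1→2  → match P0@[0:1]
i=2 'c': node 2→9 (fail-walked)
i=3 'd': node 9→10
i=4 'a': node 10→11  → match P2@[1:4],P3@[4:4]
i=5 'c': node 11→3 (fail-walked)
i=6 'c': node 3→4
i=7 'b': node 4→5
i=8 'c': node 5→6
i=9 'd': node 6→7  → match P1@[5:9]
i=10 'd': node 7→0 (fail-walked)
i=11 'a': node 0→1  → match P3@[11:11]
i=12 'b': node 1→2  → match P0@[11:12]
i=13 'd': node 2→0 (fail-walked)
i=14 'b': node 0→8
i=15 'd': node 8→0 (fail-walked)
i=16 'c': node 0→3
i=17 'd': node 3→0 (fail-walked)
i=18 'a': node 0→1  → match P3@[18:18]
i=19 'd': node 1→0 (fail-walked)
i=20 'd': node 0→0
i=21 'b': node 0→8
i=22 'c': node 8→9
i=23 'd': node 9→10
i=24 'a': node 10→11  → match P2@[21:24],P3@[24:24]
i=25 'b': node 11→2 (fail-walked)  → match P0@[24:25]
i=26 'c': node 2→9 (fail-walked)
i=27 'd': node 9→10
i=28 'a': node 10→11  → match P2@[25:28],P3@[28:28]
i=29 'b': node 11→2 (fail-walked)  → match P0@[28:29]
i=30 'b': node 2→8 (fail-walked)
i=31 'd': node 8→0 (fail-walked)
i=32 'a': node 0→1  → match P3@[32:32]
i=33 'b': node 1→2  → match P0@[32:33]
i=34 'd': node 2→0 (fail-walked)
i=35 'c': node 0→3
i=36 'b': node 3→8 (fail-walked)
i=37 'd': node 8→0 (fail-walked)
i=38 'b': node 0→8
i=39 'd': node 8→0 (fail-walked)
i=40 'd': node 0→0
i=41 'c': node 0→3
i=42 'c': node 3→4
i=43 'b': node 4→5
i=44 'c': node 5→6
i=45 'd': node 6→7  → match P1@[41:45]
i=46 'b': node 7→8 (fail-walked)
i=47 'd': node 8→0 (fail-walked)
i=48 'b': node 0→8
i=49 'c': node 8→9
i=50 'd': node 9→10
i=51 'a': node 10→11  → match P2@[48:51],P3@[51:51]
i=52 'a': node 11→1 (fail-walked)  → match P3@[52:52]
i=53 'b': node 1→2  → match P0@[52:53]
i=54 'a': node 2→1 (fail-walked)  → match P3@[54:54]
i=55 'b': node 1→2  → match P0@[54:55]
i=56 'c': node 2→9 (fail-walked)
i=57 'c': node 9→4 (fail-walked)
i=58 'b': node 4→5
i=59 'c': node 5→6
i=60 'd': node 6→7  → match P1@[56:60]
i=61 'c': node 7→3 (fail-walked)
i=62 'd': node 3→0 (fail-walked)
i=63 'a': node 0→1  → match P3@[63:63]
i=64 'd': node 1→0 (fail-walked)
i=65 'a': node 0→1  → match P3@[65:65]
i=66 'd': node 1→0 (fail-walked)
i=67 'b': node 0→8
i=68 'c': node 8→9
i=69 'd': node 9→10
i=70 'a': node 10→11  → match P2@[67:70],P3@[70:70]
i=71 'b': node 11→2 (fail-walked)  → match P0@[70:71]
i=72 'c': node 2→9 (fail-walked)
i=73 'd': node 9→10
i=74 'a': node 10→11  → match P2@[71:74],P3@[74:74]
i=75 'a': node 11→1 (fail-walked)  → match P3@[75:75]
i=76 'a': node 1→1 (fail-walked)  → match P3@[76:76]

All matches (sorted): [[0,3],[1,0],[4,2],[4,3],[9,1],[11,3],[12,0],[18,3],[24,2],[24,3],[25,0],[28,2],[28,3],[29,0],[32,3],[33,0],[45,1],[51,2],[51,3],[52,3],[53,0],[54,3],[55,0],[60,1],[63,3],[65,3],[70,2],[70,3],[71,0],[74,2],[74,3],[75,3],[76,3]]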